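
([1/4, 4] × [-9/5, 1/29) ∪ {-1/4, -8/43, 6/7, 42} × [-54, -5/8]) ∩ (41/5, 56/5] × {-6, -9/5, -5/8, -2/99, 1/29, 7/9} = ∅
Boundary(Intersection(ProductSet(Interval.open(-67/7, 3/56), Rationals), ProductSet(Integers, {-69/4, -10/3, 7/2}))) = ProductSet(Range(-9, 1, 1), {-69/4, -10/3, 7/2})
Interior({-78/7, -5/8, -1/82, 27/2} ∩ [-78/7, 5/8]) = ∅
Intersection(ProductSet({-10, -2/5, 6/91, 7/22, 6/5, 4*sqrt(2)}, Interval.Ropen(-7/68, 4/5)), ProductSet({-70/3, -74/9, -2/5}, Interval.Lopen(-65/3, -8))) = EmptySet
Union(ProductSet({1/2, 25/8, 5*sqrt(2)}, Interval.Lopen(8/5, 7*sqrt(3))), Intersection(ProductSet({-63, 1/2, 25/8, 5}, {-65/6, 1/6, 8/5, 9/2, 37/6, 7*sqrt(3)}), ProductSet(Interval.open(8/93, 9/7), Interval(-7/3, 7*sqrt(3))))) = Union(ProductSet({1/2}, {1/6, 8/5, 9/2, 37/6, 7*sqrt(3)}), ProductSet({1/2, 25/8, 5*sqrt(2)}, Interval.Lopen(8/5, 7*sqrt(3))))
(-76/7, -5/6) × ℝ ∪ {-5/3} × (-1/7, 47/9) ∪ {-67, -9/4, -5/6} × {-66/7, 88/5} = ((-76/7, -5/6) × ℝ) ∪ ({-67, -9/4, -5/6} × {-66/7, 88/5})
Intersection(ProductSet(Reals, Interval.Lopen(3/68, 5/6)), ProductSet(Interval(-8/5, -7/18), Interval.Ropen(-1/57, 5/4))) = ProductSet(Interval(-8/5, -7/18), Interval.Lopen(3/68, 5/6))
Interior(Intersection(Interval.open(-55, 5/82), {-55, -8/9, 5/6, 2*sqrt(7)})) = EmptySet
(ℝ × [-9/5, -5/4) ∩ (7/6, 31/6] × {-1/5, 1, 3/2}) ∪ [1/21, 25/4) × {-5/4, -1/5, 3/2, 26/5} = [1/21, 25/4) × {-5/4, -1/5, 3/2, 26/5}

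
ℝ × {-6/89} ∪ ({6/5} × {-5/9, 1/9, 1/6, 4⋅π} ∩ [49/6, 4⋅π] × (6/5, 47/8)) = ℝ × {-6/89}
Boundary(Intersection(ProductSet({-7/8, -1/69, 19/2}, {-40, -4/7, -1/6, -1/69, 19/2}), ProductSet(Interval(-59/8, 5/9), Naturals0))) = EmptySet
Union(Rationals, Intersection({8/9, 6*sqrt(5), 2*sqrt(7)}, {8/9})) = Rationals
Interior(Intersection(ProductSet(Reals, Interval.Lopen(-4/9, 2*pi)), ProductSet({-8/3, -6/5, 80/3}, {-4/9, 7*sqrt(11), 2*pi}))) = EmptySet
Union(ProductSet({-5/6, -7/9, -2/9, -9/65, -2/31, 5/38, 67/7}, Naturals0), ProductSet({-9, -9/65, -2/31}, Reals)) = Union(ProductSet({-9, -9/65, -2/31}, Reals), ProductSet({-5/6, -7/9, -2/9, -9/65, -2/31, 5/38, 67/7}, Naturals0))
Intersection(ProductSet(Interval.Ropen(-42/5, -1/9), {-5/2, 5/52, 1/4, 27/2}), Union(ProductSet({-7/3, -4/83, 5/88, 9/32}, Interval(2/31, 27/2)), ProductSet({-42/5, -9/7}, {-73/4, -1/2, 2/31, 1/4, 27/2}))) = Union(ProductSet({-7/3}, {5/52, 1/4, 27/2}), ProductSet({-42/5, -9/7}, {1/4, 27/2}))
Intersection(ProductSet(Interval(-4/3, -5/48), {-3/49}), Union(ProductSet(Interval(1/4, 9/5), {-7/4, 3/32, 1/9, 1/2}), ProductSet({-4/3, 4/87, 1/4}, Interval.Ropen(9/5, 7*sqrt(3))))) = EmptySet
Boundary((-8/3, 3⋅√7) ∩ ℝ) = {-8/3, 3⋅√7}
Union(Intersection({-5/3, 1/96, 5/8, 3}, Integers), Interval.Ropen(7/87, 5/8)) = Union({3}, Interval.Ropen(7/87, 5/8))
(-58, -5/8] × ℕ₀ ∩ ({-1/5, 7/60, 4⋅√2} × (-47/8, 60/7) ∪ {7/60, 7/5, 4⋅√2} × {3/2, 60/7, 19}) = ∅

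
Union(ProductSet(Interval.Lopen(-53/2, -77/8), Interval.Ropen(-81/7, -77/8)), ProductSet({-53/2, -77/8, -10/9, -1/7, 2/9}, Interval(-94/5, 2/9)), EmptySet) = Union(ProductSet({-53/2, -77/8, -10/9, -1/7, 2/9}, Interval(-94/5, 2/9)), ProductSet(Interval.Lopen(-53/2, -77/8), Interval.Ropen(-81/7, -77/8)))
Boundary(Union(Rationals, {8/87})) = Reals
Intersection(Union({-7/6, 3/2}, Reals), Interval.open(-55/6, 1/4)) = Interval.open(-55/6, 1/4)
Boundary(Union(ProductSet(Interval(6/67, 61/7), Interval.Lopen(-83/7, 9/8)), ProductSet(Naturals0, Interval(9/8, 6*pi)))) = Union(ProductSet({6/67, 61/7}, Interval(-83/7, 9/8)), ProductSet(Interval(6/67, 61/7), {-83/7, 9/8}), ProductSet(Union(Complement(Naturals0, Interval.open(6/67, 61/7)), Naturals0), Interval(9/8, 6*pi)))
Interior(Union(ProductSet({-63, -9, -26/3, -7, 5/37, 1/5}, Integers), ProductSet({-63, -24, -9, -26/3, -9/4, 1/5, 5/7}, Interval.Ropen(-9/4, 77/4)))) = EmptySet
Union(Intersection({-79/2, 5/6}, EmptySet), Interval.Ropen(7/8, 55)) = Interval.Ropen(7/8, 55)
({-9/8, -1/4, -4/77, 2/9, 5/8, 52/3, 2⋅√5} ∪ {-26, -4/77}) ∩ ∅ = ∅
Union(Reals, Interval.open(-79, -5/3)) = Interval(-oo, oo)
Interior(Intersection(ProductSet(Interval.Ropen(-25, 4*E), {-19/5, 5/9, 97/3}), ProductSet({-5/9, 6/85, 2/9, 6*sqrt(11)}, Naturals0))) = EmptySet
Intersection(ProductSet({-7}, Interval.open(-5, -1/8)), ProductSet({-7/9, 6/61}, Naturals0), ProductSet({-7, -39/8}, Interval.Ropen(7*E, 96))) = EmptySet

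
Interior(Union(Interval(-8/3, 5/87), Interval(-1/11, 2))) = Interval.open(-8/3, 2)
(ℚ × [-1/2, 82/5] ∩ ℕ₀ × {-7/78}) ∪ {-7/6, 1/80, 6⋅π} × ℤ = (ℕ₀ × {-7/78}) ∪ ({-7/6, 1/80, 6⋅π} × ℤ)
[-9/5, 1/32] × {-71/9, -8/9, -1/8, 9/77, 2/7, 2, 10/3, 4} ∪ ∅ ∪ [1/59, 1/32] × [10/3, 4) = ([1/59, 1/32] × [10/3, 4)) ∪ ([-9/5, 1/32] × {-71/9, -8/9, -1/8, 9/77, 2/7, 2, 10/3, 4})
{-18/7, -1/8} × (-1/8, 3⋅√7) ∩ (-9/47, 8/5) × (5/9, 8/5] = {-1/8} × (5/9, 8/5]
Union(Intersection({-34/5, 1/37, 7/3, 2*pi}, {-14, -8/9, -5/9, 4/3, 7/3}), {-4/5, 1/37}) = {-4/5, 1/37, 7/3}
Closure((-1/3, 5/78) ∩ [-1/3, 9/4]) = [-1/3, 5/78]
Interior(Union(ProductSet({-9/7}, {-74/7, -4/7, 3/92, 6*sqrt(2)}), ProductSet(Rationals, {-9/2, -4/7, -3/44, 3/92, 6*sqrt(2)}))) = EmptySet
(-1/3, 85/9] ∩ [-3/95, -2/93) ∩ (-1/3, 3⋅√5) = [-3/95, -2/93)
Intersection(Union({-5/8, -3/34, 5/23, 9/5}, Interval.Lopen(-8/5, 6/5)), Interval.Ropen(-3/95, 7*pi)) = Union({9/5}, Interval(-3/95, 6/5))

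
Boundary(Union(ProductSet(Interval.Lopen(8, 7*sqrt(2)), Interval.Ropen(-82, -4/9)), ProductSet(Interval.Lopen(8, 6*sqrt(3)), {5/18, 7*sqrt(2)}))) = Union(ProductSet({8, 7*sqrt(2)}, Interval(-82, -4/9)), ProductSet(Interval(8, 7*sqrt(2)), {-82, -4/9}), ProductSet(Interval(8, 6*sqrt(3)), {5/18, 7*sqrt(2)}))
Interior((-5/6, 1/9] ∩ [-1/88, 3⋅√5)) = (-1/88, 1/9)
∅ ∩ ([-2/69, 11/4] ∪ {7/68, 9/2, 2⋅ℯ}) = ∅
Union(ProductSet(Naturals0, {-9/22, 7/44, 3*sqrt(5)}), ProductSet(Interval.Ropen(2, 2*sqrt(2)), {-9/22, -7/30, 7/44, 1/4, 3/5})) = Union(ProductSet(Interval.Ropen(2, 2*sqrt(2)), {-9/22, -7/30, 7/44, 1/4, 3/5}), ProductSet(Naturals0, {-9/22, 7/44, 3*sqrt(5)}))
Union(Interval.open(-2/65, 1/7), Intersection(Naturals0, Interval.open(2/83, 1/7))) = Interval.open(-2/65, 1/7)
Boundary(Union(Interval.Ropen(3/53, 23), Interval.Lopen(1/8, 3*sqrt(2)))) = {3/53, 23}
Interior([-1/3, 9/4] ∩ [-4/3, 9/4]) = (-1/3, 9/4)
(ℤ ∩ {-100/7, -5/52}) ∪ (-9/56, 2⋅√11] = (-9/56, 2⋅√11]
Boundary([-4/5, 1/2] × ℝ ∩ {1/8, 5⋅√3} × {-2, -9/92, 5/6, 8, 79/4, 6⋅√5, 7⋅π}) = {1/8} × {-2, -9/92, 5/6, 8, 79/4, 6⋅√5, 7⋅π}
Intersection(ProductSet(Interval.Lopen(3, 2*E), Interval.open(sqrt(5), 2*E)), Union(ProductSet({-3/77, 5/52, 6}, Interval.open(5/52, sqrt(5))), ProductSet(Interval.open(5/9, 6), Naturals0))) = ProductSet(Interval.Lopen(3, 2*E), Range(3, 6, 1))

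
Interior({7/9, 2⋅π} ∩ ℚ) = ∅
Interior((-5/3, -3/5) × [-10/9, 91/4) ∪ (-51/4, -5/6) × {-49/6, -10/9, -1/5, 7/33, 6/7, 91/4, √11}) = (-5/3, -3/5) × (-10/9, 91/4)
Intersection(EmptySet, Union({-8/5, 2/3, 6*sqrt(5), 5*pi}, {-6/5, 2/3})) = EmptySet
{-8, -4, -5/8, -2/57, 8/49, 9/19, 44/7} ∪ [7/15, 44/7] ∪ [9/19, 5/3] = {-8, -4, -5/8, -2/57, 8/49} ∪ [7/15, 44/7]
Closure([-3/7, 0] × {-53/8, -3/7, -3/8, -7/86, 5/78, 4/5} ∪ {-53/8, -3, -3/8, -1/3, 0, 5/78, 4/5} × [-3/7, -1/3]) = ([-3/7, 0] × {-53/8, -3/7, -3/8, -7/86, 5/78, 4/5}) ∪ ({-53/8, -3, -3/8, -1/3, 0, 5/78, 4/5} × [-3/7, -1/3])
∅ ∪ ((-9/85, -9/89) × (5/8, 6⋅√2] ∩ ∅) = ∅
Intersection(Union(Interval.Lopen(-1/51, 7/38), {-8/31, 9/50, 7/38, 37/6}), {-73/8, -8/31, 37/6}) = {-8/31, 37/6}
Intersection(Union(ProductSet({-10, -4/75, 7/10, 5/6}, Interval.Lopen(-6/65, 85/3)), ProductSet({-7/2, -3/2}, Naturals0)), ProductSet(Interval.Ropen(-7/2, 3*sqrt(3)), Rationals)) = Union(ProductSet({-7/2, -3/2}, Naturals0), ProductSet({-4/75, 7/10, 5/6}, Intersection(Interval.Lopen(-6/65, 85/3), Rationals)))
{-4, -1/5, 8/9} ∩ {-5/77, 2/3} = ∅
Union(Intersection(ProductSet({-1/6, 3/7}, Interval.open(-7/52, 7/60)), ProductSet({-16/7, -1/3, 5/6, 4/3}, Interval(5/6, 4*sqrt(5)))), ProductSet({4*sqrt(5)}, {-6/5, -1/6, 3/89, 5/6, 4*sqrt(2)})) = ProductSet({4*sqrt(5)}, {-6/5, -1/6, 3/89, 5/6, 4*sqrt(2)})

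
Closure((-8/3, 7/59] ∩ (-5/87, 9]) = [-5/87, 7/59]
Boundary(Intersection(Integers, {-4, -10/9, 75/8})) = {-4}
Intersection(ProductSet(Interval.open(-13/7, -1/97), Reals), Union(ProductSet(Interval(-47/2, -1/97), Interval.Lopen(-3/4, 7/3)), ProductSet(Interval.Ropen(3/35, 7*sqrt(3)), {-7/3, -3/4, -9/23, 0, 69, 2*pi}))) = ProductSet(Interval.open(-13/7, -1/97), Interval.Lopen(-3/4, 7/3))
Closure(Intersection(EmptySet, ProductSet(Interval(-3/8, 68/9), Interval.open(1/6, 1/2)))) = EmptySet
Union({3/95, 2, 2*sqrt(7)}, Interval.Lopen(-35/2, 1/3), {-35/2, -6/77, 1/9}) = Union({2, 2*sqrt(7)}, Interval(-35/2, 1/3))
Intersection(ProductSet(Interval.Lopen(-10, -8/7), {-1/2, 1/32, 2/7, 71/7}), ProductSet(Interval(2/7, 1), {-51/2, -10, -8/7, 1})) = EmptySet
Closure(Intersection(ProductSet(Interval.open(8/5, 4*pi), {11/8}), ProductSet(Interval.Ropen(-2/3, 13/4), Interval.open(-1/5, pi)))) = ProductSet(Interval(8/5, 13/4), {11/8})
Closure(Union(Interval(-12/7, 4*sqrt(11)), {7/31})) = Interval(-12/7, 4*sqrt(11))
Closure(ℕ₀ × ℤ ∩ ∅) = ∅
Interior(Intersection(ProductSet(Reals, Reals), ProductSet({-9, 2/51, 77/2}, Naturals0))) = EmptySet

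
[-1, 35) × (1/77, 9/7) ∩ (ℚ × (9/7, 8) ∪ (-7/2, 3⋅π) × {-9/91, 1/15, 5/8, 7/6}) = [-1, 3⋅π) × {1/15, 5/8, 7/6}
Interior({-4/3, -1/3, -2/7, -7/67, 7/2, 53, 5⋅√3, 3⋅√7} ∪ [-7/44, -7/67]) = (-7/44, -7/67)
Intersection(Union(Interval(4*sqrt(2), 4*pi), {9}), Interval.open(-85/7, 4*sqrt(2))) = EmptySet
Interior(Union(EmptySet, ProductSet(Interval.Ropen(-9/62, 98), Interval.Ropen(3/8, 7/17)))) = ProductSet(Interval.open(-9/62, 98), Interval.open(3/8, 7/17))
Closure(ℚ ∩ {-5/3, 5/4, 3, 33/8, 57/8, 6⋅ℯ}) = {-5/3, 5/4, 3, 33/8, 57/8}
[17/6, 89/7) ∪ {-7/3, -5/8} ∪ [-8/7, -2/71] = {-7/3} ∪ [-8/7, -2/71] ∪ [17/6, 89/7)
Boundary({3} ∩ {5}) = ∅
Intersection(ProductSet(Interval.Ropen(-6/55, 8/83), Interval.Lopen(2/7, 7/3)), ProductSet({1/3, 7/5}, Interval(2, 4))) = EmptySet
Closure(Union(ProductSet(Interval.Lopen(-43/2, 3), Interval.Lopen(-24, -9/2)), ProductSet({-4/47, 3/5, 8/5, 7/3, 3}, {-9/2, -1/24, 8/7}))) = Union(ProductSet({-43/2, 3}, Interval(-24, -9/2)), ProductSet({-4/47, 3/5, 8/5, 7/3, 3}, {-9/2, -1/24, 8/7}), ProductSet(Interval(-43/2, 3), {-24, -9/2}), ProductSet(Interval.Lopen(-43/2, 3), Interval.Lopen(-24, -9/2)))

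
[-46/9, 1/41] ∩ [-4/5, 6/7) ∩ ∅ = ∅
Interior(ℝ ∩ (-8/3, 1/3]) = (-8/3, 1/3)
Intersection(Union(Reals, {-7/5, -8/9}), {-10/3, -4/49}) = {-10/3, -4/49}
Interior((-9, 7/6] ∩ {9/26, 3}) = ∅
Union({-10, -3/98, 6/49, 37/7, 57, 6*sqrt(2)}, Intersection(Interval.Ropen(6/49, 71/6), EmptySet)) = {-10, -3/98, 6/49, 37/7, 57, 6*sqrt(2)}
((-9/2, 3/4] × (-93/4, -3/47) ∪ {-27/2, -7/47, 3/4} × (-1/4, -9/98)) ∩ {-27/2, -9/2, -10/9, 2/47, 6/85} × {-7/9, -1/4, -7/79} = {-10/9, 2/47, 6/85} × {-7/9, -1/4, -7/79}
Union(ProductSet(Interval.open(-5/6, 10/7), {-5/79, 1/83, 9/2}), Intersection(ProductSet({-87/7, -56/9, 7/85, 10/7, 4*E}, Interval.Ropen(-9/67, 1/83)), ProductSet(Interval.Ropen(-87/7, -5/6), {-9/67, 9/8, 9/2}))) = Union(ProductSet({-87/7, -56/9}, {-9/67}), ProductSet(Interval.open(-5/6, 10/7), {-5/79, 1/83, 9/2}))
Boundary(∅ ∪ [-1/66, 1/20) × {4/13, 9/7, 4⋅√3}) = [-1/66, 1/20] × {4/13, 9/7, 4⋅√3}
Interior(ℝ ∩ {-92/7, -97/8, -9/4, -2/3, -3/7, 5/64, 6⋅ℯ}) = ∅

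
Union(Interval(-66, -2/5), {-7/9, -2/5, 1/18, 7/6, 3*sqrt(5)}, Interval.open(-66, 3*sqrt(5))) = Interval(-66, 3*sqrt(5))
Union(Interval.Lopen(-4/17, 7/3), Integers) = Union(Integers, Interval.Lopen(-4/17, 7/3))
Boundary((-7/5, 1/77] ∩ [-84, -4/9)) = {-7/5, -4/9}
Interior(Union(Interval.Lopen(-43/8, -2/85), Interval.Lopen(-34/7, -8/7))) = Interval.open(-43/8, -2/85)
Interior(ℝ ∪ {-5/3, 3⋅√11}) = ℝ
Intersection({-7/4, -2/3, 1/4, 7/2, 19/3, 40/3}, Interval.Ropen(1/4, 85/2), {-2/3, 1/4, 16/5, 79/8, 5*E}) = {1/4}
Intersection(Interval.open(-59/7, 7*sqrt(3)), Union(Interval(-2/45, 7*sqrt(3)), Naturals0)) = Union(Interval.Ropen(-2/45, 7*sqrt(3)), Range(0, 13, 1))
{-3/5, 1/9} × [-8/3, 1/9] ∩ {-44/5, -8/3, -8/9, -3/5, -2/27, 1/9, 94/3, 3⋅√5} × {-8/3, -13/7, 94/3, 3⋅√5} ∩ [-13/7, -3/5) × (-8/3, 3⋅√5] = ∅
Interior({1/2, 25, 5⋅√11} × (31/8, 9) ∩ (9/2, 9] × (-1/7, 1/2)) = ∅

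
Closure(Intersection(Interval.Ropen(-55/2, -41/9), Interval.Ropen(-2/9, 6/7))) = EmptySet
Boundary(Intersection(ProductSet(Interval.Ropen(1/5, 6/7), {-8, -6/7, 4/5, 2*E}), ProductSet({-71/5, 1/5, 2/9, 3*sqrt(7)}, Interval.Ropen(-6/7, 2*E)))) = ProductSet({1/5, 2/9}, {-6/7, 4/5})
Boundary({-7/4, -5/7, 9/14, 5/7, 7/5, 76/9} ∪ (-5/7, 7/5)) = {-7/4, -5/7, 7/5, 76/9}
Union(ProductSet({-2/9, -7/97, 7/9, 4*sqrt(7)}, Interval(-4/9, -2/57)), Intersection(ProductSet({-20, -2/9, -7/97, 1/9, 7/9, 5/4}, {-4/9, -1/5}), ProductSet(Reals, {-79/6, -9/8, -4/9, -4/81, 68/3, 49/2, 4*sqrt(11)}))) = Union(ProductSet({-2/9, -7/97, 7/9, 4*sqrt(7)}, Interval(-4/9, -2/57)), ProductSet({-20, -2/9, -7/97, 1/9, 7/9, 5/4}, {-4/9}))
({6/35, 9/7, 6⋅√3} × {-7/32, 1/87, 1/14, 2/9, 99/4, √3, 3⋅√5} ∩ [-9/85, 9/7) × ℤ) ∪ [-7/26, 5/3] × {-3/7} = [-7/26, 5/3] × {-3/7}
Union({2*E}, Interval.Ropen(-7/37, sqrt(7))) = Union({2*E}, Interval.Ropen(-7/37, sqrt(7)))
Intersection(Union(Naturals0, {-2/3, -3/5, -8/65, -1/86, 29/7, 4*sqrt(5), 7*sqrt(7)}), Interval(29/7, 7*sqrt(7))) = Union({29/7, 4*sqrt(5), 7*sqrt(7)}, Range(5, 19, 1))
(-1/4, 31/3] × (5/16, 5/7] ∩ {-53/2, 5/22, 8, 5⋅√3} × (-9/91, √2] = {5/22, 8, 5⋅√3} × (5/16, 5/7]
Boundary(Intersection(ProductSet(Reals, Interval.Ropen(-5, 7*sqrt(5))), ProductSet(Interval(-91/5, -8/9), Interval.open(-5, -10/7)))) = Union(ProductSet({-91/5, -8/9}, Interval(-5, -10/7)), ProductSet(Interval(-91/5, -8/9), {-5, -10/7}))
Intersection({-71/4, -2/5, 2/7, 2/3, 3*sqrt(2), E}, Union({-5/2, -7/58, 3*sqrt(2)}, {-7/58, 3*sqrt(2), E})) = {3*sqrt(2), E}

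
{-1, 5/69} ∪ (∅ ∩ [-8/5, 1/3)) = {-1, 5/69}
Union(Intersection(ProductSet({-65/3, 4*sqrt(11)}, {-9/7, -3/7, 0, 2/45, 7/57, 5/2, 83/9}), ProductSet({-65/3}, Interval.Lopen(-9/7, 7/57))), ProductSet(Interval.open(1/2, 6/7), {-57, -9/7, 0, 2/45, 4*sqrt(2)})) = Union(ProductSet({-65/3}, {-3/7, 0, 2/45, 7/57}), ProductSet(Interval.open(1/2, 6/7), {-57, -9/7, 0, 2/45, 4*sqrt(2)}))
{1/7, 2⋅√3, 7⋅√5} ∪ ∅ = {1/7, 2⋅√3, 7⋅√5}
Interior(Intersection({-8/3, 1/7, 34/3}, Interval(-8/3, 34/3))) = EmptySet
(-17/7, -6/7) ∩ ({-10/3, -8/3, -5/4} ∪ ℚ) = ℚ ∩ (-17/7, -6/7)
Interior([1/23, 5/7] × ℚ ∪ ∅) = ∅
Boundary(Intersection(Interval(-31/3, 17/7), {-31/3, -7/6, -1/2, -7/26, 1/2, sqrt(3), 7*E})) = {-31/3, -7/6, -1/2, -7/26, 1/2, sqrt(3)}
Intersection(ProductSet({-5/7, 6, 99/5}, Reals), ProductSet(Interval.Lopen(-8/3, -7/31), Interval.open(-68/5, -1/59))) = ProductSet({-5/7}, Interval.open(-68/5, -1/59))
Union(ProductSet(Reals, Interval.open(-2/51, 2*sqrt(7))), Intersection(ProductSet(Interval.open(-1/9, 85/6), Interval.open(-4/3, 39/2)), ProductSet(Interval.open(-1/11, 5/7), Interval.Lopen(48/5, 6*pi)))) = Union(ProductSet(Interval.open(-1/11, 5/7), Interval.Lopen(48/5, 6*pi)), ProductSet(Reals, Interval.open(-2/51, 2*sqrt(7))))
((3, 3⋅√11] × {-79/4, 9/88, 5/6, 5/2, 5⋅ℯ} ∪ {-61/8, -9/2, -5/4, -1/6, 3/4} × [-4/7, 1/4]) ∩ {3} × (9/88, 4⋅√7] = ∅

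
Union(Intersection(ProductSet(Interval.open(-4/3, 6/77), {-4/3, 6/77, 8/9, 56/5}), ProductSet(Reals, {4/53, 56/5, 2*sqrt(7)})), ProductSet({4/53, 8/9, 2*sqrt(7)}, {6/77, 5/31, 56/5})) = Union(ProductSet({4/53, 8/9, 2*sqrt(7)}, {6/77, 5/31, 56/5}), ProductSet(Interval.open(-4/3, 6/77), {56/5}))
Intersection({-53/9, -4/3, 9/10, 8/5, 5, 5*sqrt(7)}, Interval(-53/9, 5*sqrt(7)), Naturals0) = {5}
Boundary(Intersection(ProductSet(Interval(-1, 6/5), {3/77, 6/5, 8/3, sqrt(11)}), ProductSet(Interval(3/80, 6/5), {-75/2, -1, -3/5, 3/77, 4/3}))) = ProductSet(Interval(3/80, 6/5), {3/77})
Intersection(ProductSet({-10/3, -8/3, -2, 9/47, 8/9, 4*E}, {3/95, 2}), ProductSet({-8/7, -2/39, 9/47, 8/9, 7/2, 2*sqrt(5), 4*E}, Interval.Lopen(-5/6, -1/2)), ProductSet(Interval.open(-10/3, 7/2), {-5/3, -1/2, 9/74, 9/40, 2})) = EmptySet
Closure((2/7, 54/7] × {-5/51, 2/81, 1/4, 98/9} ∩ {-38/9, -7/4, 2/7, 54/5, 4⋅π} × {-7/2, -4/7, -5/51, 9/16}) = ∅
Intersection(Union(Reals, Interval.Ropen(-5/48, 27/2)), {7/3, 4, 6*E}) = {7/3, 4, 6*E}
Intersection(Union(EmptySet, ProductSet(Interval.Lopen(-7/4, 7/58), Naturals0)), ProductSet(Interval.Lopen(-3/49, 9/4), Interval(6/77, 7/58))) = EmptySet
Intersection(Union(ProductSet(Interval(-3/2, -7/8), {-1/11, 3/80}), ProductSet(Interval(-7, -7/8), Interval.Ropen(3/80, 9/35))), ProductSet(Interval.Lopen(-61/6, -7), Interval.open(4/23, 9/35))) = ProductSet({-7}, Interval.open(4/23, 9/35))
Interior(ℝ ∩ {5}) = ∅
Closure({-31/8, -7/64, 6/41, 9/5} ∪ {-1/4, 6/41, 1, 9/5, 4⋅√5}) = {-31/8, -1/4, -7/64, 6/41, 1, 9/5, 4⋅√5}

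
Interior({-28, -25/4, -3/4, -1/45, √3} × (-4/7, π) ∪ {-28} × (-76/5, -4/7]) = ∅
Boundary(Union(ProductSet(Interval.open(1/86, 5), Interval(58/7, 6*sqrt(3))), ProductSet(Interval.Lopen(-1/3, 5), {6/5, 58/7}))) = Union(ProductSet({1/86, 5}, Interval(58/7, 6*sqrt(3))), ProductSet(Interval(-1/3, 5), {6/5, 58/7}), ProductSet(Interval(1/86, 5), {58/7, 6*sqrt(3)}))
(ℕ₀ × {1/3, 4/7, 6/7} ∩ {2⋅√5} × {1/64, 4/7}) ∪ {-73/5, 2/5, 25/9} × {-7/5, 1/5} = {-73/5, 2/5, 25/9} × {-7/5, 1/5}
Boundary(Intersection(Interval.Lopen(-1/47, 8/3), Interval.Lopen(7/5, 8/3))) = {7/5, 8/3}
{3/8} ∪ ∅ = {3/8}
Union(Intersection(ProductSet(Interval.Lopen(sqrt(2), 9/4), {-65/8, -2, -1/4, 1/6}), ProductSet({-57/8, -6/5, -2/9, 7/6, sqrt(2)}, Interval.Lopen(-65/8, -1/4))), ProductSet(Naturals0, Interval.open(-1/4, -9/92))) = ProductSet(Naturals0, Interval.open(-1/4, -9/92))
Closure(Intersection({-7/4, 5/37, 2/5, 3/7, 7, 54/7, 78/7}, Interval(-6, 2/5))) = {-7/4, 5/37, 2/5}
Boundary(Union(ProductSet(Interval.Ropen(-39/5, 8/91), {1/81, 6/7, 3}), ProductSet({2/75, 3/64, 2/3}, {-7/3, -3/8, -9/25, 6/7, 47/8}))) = Union(ProductSet({2/75, 3/64, 2/3}, {-7/3, -3/8, -9/25, 6/7, 47/8}), ProductSet(Interval(-39/5, 8/91), {1/81, 6/7, 3}))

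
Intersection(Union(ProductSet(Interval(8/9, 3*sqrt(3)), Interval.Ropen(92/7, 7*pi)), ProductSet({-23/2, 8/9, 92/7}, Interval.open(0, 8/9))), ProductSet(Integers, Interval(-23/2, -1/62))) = EmptySet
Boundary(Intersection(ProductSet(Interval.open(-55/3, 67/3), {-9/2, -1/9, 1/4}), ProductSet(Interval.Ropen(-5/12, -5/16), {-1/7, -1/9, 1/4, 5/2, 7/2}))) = ProductSet(Interval(-5/12, -5/16), {-1/9, 1/4})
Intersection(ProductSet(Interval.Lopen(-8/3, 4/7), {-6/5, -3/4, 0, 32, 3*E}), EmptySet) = EmptySet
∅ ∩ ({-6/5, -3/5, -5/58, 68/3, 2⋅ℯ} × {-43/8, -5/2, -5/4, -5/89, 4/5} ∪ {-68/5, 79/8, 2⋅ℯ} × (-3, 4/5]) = ∅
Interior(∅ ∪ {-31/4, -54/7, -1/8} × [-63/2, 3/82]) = ∅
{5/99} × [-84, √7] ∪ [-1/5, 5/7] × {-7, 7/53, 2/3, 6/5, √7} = ({5/99} × [-84, √7]) ∪ ([-1/5, 5/7] × {-7, 7/53, 2/3, 6/5, √7})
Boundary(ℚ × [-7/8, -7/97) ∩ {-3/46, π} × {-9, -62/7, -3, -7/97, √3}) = ∅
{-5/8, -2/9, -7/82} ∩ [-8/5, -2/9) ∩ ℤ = ∅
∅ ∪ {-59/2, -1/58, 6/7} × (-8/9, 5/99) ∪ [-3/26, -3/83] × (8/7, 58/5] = ({-59/2, -1/58, 6/7} × (-8/9, 5/99)) ∪ ([-3/26, -3/83] × (8/7, 58/5])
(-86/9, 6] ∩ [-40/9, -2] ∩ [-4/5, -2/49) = ∅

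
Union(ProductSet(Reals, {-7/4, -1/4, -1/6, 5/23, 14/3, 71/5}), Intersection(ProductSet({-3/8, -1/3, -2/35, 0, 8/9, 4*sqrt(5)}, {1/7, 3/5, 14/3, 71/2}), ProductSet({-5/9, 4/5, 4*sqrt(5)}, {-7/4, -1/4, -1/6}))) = ProductSet(Reals, {-7/4, -1/4, -1/6, 5/23, 14/3, 71/5})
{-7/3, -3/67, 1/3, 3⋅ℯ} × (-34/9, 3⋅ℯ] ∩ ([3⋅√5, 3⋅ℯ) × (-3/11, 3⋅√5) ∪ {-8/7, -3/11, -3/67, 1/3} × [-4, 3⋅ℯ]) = {-3/67, 1/3} × (-34/9, 3⋅ℯ]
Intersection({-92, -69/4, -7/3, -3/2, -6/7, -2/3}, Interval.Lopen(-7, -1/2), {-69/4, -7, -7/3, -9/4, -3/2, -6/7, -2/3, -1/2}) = {-7/3, -3/2, -6/7, -2/3}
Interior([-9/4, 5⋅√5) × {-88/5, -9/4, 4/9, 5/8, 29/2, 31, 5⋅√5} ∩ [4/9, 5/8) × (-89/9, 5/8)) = ∅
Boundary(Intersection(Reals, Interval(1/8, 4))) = {1/8, 4}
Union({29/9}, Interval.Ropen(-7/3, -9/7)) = Union({29/9}, Interval.Ropen(-7/3, -9/7))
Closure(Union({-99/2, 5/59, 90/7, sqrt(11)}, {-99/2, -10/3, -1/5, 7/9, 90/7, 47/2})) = {-99/2, -10/3, -1/5, 5/59, 7/9, 90/7, 47/2, sqrt(11)}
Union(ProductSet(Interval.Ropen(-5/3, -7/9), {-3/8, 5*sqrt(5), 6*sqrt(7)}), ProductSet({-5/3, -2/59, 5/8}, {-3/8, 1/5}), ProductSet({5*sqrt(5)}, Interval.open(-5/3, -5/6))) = Union(ProductSet({5*sqrt(5)}, Interval.open(-5/3, -5/6)), ProductSet({-5/3, -2/59, 5/8}, {-3/8, 1/5}), ProductSet(Interval.Ropen(-5/3, -7/9), {-3/8, 5*sqrt(5), 6*sqrt(7)}))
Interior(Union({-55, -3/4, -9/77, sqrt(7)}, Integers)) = EmptySet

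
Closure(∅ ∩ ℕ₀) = ∅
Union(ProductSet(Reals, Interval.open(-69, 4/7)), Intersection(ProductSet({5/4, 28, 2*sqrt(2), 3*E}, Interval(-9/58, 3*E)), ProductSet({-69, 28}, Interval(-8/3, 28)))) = Union(ProductSet({28}, Interval(-9/58, 3*E)), ProductSet(Reals, Interval.open(-69, 4/7)))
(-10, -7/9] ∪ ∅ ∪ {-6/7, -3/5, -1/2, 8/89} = (-10, -7/9] ∪ {-3/5, -1/2, 8/89}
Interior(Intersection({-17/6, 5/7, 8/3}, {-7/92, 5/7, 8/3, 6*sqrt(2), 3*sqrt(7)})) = EmptySet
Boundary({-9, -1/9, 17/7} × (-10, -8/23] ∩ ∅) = ∅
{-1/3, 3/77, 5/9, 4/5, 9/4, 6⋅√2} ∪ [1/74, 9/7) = {-1/3, 9/4, 6⋅√2} ∪ [1/74, 9/7)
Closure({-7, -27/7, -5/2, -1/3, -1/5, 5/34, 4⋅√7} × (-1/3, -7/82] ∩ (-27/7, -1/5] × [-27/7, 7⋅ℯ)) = {-5/2, -1/3, -1/5} × [-1/3, -7/82]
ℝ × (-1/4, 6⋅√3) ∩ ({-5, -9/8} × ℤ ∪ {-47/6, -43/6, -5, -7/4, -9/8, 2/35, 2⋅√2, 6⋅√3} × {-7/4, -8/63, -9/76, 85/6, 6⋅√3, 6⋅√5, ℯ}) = ({-5, -9/8} × {0, 1, …, 10}) ∪ ({-47/6, -43/6, -5, -7/4, -9/8, 2/35, 2⋅√2, 6⋅√3} × {-8/63, -9/76, ℯ})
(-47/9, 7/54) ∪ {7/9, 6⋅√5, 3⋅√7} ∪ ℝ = (-∞, ∞)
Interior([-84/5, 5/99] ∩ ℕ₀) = ∅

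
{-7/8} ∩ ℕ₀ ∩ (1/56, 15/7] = ∅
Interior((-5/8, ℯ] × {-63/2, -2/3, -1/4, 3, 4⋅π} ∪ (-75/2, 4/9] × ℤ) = ∅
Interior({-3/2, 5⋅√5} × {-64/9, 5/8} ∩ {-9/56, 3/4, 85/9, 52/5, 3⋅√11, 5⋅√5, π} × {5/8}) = ∅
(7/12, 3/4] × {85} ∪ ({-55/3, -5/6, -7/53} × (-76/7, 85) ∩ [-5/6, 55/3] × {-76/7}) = (7/12, 3/4] × {85}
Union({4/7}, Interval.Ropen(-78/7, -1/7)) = Union({4/7}, Interval.Ropen(-78/7, -1/7))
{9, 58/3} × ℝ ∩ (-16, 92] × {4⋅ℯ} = {9, 58/3} × {4⋅ℯ}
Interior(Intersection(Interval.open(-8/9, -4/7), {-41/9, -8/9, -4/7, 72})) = EmptySet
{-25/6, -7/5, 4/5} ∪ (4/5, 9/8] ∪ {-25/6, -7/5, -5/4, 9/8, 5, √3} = {-25/6, -7/5, -5/4, 5, √3} ∪ [4/5, 9/8]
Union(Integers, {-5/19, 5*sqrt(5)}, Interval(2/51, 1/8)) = Union({-5/19, 5*sqrt(5)}, Integers, Interval(2/51, 1/8))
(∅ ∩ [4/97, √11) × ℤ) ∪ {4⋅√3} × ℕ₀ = {4⋅√3} × ℕ₀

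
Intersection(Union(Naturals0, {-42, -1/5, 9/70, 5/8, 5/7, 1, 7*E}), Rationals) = Union({-42, -1/5, 9/70, 5/8, 5/7}, Naturals0)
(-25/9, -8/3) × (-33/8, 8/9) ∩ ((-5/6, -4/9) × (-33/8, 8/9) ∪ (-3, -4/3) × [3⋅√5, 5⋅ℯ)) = ∅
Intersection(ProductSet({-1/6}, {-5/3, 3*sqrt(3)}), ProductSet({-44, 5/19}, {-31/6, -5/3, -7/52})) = EmptySet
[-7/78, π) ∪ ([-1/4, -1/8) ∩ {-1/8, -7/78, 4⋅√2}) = [-7/78, π)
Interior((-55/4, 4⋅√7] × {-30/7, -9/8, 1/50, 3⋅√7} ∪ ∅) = ∅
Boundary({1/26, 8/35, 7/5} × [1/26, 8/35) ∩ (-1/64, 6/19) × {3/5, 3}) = ∅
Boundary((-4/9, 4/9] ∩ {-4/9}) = ∅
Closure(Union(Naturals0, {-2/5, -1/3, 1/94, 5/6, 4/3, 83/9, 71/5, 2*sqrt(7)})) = Union({-2/5, -1/3, 1/94, 5/6, 4/3, 83/9, 71/5, 2*sqrt(7)}, Naturals0)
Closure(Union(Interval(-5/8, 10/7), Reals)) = Interval(-oo, oo)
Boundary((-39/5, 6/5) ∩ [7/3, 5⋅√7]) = ∅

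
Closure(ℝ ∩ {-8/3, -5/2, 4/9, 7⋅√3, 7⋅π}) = {-8/3, -5/2, 4/9, 7⋅√3, 7⋅π}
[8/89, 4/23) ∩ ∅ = ∅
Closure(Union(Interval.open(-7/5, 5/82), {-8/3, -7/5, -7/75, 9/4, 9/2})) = Union({-8/3, 9/4, 9/2}, Interval(-7/5, 5/82))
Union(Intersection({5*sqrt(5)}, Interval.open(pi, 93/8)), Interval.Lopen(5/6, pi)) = Union({5*sqrt(5)}, Interval.Lopen(5/6, pi))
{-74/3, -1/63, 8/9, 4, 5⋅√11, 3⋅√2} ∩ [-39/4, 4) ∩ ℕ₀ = ∅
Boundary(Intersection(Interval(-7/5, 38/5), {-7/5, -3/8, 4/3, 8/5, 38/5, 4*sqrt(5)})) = {-7/5, -3/8, 4/3, 8/5, 38/5}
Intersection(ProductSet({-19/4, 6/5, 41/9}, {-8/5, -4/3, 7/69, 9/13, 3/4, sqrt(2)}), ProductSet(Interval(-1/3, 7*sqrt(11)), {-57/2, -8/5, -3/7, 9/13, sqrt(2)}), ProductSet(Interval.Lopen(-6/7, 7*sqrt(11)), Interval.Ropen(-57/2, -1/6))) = ProductSet({6/5, 41/9}, {-8/5})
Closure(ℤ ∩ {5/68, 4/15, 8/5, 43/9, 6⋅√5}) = ∅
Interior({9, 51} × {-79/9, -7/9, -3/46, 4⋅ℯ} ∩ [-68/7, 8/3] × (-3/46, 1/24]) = ∅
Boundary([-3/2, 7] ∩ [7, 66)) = {7}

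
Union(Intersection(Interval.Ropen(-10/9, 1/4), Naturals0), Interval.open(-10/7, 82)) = Union(Interval.open(-10/7, 82), Range(0, 1, 1))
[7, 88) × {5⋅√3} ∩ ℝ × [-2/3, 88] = [7, 88) × {5⋅√3}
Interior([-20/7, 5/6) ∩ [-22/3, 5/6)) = (-20/7, 5/6)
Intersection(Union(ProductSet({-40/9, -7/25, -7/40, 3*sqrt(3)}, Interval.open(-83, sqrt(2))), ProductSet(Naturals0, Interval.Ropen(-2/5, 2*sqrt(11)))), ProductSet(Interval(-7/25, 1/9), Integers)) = Union(ProductSet({-7/25, -7/40}, Range(-82, 2, 1)), ProductSet(Range(0, 1, 1), Range(0, 7, 1)))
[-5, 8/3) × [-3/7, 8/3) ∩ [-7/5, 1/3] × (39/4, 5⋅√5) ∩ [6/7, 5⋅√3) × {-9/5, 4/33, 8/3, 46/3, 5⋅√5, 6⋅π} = ∅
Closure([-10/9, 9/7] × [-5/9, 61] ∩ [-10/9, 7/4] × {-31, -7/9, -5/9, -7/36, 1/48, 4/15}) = [-10/9, 9/7] × {-5/9, -7/36, 1/48, 4/15}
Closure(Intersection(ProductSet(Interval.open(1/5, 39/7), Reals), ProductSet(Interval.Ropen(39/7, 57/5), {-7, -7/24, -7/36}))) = EmptySet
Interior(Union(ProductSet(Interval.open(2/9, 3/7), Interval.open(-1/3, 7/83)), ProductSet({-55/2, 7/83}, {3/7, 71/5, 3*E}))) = ProductSet(Interval.open(2/9, 3/7), Interval.open(-1/3, 7/83))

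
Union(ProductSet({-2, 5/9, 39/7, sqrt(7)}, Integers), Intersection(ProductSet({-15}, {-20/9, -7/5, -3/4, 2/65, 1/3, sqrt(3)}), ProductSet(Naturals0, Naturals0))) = ProductSet({-2, 5/9, 39/7, sqrt(7)}, Integers)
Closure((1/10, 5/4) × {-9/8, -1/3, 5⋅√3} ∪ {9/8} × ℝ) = ({9/8} × ℝ) ∪ ([1/10, 5/4] × {-9/8, -1/3, 5⋅√3})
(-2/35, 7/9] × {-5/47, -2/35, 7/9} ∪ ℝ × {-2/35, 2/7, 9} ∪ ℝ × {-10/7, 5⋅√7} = ((-2/35, 7/9] × {-5/47, -2/35, 7/9}) ∪ (ℝ × {-10/7, -2/35, 2/7, 9, 5⋅√7})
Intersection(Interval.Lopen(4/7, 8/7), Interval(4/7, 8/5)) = Interval.Lopen(4/7, 8/7)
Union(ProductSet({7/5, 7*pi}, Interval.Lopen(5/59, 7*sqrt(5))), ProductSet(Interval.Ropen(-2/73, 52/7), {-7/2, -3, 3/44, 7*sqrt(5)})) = Union(ProductSet({7/5, 7*pi}, Interval.Lopen(5/59, 7*sqrt(5))), ProductSet(Interval.Ropen(-2/73, 52/7), {-7/2, -3, 3/44, 7*sqrt(5)}))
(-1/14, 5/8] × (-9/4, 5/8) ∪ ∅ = (-1/14, 5/8] × (-9/4, 5/8)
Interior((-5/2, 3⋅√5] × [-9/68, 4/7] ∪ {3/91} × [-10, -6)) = (-5/2, 3⋅√5) × (-9/68, 4/7)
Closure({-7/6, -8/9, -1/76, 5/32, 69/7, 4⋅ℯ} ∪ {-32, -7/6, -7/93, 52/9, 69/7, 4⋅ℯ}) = {-32, -7/6, -8/9, -7/93, -1/76, 5/32, 52/9, 69/7, 4⋅ℯ}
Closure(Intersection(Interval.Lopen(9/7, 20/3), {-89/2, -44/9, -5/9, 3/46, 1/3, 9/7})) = EmptySet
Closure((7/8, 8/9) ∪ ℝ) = (-∞, ∞)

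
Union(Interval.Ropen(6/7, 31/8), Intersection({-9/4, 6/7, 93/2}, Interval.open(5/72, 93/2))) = Interval.Ropen(6/7, 31/8)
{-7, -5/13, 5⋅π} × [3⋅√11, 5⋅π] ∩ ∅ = ∅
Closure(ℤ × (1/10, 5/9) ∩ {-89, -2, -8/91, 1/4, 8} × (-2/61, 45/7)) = {-89, -2, 8} × [1/10, 5/9]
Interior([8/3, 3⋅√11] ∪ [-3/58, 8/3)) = (-3/58, 3⋅√11)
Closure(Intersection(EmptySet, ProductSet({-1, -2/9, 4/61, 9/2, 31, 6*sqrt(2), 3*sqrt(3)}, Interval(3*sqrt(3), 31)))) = EmptySet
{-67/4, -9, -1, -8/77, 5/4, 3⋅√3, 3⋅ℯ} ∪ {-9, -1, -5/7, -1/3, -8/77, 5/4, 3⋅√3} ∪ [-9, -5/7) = {-67/4, -1/3, -8/77, 5/4, 3⋅√3, 3⋅ℯ} ∪ [-9, -5/7]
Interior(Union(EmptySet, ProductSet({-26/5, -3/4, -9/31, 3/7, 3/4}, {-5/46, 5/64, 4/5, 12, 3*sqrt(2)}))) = EmptySet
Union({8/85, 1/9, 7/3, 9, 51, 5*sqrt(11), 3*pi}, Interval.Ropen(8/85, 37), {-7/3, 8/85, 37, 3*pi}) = Union({-7/3, 51}, Interval(8/85, 37))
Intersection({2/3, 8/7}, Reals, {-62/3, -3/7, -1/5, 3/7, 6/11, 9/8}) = EmptySet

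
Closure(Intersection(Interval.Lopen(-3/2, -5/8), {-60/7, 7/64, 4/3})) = EmptySet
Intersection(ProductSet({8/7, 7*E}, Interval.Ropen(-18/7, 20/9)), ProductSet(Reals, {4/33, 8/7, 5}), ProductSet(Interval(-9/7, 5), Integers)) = EmptySet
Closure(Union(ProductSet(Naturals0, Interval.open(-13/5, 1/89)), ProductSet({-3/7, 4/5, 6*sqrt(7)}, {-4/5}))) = Union(ProductSet({-3/7, 4/5, 6*sqrt(7)}, {-4/5}), ProductSet(Naturals0, Interval(-13/5, 1/89)))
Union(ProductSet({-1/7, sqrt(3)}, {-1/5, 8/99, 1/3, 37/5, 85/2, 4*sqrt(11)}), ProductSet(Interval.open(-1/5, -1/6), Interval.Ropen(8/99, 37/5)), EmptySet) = Union(ProductSet({-1/7, sqrt(3)}, {-1/5, 8/99, 1/3, 37/5, 85/2, 4*sqrt(11)}), ProductSet(Interval.open(-1/5, -1/6), Interval.Ropen(8/99, 37/5)))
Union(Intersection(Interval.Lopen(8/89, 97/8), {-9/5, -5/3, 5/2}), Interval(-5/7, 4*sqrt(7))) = Interval(-5/7, 4*sqrt(7))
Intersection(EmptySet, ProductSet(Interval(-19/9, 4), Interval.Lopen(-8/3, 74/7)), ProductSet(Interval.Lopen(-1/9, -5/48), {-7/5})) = EmptySet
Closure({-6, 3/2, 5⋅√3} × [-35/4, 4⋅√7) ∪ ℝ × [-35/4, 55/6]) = (ℝ × [-35/4, 55/6]) ∪ ({-6, 3/2, 5⋅√3} × [-35/4, 4⋅√7])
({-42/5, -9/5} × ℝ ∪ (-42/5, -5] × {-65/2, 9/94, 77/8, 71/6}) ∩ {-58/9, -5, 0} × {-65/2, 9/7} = {-58/9, -5} × {-65/2}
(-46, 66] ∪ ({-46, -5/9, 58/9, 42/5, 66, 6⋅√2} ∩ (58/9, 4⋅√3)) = (-46, 66]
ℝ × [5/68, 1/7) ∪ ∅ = ℝ × [5/68, 1/7)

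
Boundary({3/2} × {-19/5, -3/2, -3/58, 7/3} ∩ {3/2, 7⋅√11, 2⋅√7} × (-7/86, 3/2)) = {3/2} × {-3/58}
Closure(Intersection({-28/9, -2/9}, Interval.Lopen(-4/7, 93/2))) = {-2/9}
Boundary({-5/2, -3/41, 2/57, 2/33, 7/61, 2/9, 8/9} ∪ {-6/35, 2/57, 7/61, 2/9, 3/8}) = {-5/2, -6/35, -3/41, 2/57, 2/33, 7/61, 2/9, 3/8, 8/9}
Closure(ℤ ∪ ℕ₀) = ℤ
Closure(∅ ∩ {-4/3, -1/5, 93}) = ∅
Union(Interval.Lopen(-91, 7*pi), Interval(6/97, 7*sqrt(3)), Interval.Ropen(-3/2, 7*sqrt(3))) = Interval.Lopen(-91, 7*pi)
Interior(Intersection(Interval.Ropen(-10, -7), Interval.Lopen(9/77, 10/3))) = EmptySet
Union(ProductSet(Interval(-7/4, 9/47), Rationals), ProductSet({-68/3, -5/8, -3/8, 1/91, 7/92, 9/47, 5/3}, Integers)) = Union(ProductSet({-68/3, -5/8, -3/8, 1/91, 7/92, 9/47, 5/3}, Integers), ProductSet(Interval(-7/4, 9/47), Rationals))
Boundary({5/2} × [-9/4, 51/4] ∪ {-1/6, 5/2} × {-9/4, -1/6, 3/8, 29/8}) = ({5/2} × [-9/4, 51/4]) ∪ ({-1/6, 5/2} × {-9/4, -1/6, 3/8, 29/8})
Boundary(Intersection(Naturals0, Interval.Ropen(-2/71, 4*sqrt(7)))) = Range(0, 11, 1)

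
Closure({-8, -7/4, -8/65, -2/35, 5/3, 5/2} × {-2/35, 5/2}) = {-8, -7/4, -8/65, -2/35, 5/3, 5/2} × {-2/35, 5/2}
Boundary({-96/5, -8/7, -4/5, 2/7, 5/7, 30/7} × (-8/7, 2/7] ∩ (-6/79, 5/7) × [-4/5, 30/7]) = {2/7} × [-4/5, 2/7]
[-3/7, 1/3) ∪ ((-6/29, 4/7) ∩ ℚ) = [-3/7, 1/3] ∪ (ℚ ∩ (-6/29, 4/7))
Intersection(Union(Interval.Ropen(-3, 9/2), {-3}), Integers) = Range(-3, 5, 1)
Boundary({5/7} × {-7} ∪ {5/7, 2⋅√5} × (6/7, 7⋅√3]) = ({5/7} × {-7}) ∪ ({5/7, 2⋅√5} × [6/7, 7⋅√3])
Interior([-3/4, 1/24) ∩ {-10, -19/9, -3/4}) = ∅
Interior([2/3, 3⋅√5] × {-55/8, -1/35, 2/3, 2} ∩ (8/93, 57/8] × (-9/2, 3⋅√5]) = ∅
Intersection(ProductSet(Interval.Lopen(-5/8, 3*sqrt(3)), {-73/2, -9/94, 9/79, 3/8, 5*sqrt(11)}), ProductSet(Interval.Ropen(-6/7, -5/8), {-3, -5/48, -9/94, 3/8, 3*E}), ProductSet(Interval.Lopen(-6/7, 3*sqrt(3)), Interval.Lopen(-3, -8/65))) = EmptySet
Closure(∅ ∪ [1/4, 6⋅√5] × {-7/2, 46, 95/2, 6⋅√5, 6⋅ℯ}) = [1/4, 6⋅√5] × {-7/2, 46, 95/2, 6⋅√5, 6⋅ℯ}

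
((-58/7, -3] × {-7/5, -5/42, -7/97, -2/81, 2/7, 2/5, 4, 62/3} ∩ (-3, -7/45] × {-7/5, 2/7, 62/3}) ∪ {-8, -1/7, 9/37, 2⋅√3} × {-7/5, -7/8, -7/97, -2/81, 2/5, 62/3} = {-8, -1/7, 9/37, 2⋅√3} × {-7/5, -7/8, -7/97, -2/81, 2/5, 62/3}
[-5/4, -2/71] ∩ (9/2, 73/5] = ∅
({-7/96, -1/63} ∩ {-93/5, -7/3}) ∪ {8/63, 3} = {8/63, 3}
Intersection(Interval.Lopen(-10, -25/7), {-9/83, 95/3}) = EmptySet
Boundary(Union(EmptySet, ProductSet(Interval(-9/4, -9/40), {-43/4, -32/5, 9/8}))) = ProductSet(Interval(-9/4, -9/40), {-43/4, -32/5, 9/8})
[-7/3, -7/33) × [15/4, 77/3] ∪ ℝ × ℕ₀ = (ℝ × ℕ₀) ∪ ([-7/3, -7/33) × [15/4, 77/3])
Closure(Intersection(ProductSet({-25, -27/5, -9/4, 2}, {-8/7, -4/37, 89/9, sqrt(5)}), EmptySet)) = EmptySet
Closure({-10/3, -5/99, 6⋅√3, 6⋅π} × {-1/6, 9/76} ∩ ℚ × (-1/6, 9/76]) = {-10/3, -5/99} × {9/76}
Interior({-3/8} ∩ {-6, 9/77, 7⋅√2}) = ∅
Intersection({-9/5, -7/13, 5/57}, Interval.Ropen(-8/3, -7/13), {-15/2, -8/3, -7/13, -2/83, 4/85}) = EmptySet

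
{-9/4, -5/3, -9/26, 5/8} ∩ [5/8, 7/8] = {5/8}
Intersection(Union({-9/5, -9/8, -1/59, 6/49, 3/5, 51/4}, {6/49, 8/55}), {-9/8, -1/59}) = {-9/8, -1/59}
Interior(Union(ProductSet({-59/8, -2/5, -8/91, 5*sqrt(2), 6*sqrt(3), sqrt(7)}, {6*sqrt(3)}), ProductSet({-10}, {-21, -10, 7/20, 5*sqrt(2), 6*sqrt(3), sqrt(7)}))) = EmptySet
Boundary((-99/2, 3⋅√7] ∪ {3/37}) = {-99/2, 3⋅√7}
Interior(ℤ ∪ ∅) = ∅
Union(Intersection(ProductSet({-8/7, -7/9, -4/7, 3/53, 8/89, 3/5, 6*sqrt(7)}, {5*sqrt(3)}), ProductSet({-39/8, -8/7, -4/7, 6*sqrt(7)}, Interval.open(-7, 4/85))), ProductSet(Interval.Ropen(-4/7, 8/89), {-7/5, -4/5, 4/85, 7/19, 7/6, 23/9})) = ProductSet(Interval.Ropen(-4/7, 8/89), {-7/5, -4/5, 4/85, 7/19, 7/6, 23/9})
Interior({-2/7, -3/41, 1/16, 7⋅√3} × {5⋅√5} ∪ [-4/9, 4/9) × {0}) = ∅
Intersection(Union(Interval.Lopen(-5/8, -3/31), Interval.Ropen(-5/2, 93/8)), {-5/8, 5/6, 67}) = {-5/8, 5/6}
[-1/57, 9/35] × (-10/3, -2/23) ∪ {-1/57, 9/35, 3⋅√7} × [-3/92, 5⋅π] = ([-1/57, 9/35] × (-10/3, -2/23)) ∪ ({-1/57, 9/35, 3⋅√7} × [-3/92, 5⋅π])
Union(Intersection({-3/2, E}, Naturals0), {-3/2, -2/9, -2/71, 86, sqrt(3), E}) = {-3/2, -2/9, -2/71, 86, sqrt(3), E}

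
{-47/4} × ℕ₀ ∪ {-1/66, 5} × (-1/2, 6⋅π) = ({-47/4} × ℕ₀) ∪ ({-1/66, 5} × (-1/2, 6⋅π))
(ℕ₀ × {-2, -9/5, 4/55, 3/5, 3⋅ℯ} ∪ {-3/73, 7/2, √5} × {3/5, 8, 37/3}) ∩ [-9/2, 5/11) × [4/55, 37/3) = ({-3/73} × {3/5, 8}) ∪ ({0} × {4/55, 3/5, 3⋅ℯ})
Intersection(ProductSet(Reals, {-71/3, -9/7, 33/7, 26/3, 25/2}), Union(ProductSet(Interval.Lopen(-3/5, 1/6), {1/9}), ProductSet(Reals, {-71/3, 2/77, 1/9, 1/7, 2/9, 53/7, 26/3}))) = ProductSet(Reals, {-71/3, 26/3})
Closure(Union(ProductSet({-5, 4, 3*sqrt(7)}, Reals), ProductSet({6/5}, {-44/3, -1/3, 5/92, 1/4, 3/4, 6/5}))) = Union(ProductSet({6/5}, {-44/3, -1/3, 5/92, 1/4, 3/4, 6/5}), ProductSet({-5, 4, 3*sqrt(7)}, Reals))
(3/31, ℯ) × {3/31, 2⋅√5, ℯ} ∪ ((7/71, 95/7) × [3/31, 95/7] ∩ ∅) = (3/31, ℯ) × {3/31, 2⋅√5, ℯ}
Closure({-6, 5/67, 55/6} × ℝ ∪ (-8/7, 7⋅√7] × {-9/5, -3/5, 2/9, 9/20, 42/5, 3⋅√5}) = ({-6, 5/67, 55/6} × ℝ) ∪ ([-8/7, 7⋅√7] × {-9/5, -3/5, 2/9, 9/20, 42/5, 3⋅√5})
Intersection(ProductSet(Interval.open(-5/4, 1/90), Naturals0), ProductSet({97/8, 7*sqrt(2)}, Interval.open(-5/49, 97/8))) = EmptySet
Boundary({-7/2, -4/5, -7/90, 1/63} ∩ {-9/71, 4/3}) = ∅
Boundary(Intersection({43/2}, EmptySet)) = EmptySet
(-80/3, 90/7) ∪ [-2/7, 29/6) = (-80/3, 90/7)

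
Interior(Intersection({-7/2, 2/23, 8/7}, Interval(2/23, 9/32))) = EmptySet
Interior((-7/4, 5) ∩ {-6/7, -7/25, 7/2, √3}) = ∅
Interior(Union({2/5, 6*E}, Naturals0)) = EmptySet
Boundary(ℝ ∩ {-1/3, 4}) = {-1/3, 4}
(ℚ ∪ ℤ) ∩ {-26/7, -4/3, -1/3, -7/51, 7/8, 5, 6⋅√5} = {-26/7, -4/3, -1/3, -7/51, 7/8, 5}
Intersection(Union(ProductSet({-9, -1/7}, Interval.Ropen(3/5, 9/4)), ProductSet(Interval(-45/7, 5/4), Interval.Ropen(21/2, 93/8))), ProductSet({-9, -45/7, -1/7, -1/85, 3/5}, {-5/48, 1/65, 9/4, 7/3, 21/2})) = ProductSet({-45/7, -1/7, -1/85, 3/5}, {21/2})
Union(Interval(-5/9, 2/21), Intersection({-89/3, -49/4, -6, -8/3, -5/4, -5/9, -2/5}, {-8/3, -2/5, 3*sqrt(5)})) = Union({-8/3}, Interval(-5/9, 2/21))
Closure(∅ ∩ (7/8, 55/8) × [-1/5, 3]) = ∅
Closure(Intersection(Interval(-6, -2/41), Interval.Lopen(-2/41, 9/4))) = EmptySet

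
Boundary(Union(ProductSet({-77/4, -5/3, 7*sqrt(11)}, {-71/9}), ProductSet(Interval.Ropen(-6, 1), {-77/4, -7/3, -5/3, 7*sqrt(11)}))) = Union(ProductSet({-77/4, -5/3, 7*sqrt(11)}, {-71/9}), ProductSet(Interval(-6, 1), {-77/4, -7/3, -5/3, 7*sqrt(11)}))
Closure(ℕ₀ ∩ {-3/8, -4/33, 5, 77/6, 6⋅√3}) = {5}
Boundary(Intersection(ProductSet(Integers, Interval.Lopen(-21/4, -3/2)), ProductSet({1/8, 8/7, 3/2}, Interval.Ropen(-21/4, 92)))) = EmptySet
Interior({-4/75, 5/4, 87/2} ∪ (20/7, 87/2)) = (20/7, 87/2)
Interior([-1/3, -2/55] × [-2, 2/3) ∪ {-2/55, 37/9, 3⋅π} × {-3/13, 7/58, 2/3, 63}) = (-1/3, -2/55) × (-2, 2/3)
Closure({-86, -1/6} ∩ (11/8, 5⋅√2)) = ∅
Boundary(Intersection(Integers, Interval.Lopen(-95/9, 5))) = Range(-10, 6, 1)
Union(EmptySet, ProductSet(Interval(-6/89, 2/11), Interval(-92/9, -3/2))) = ProductSet(Interval(-6/89, 2/11), Interval(-92/9, -3/2))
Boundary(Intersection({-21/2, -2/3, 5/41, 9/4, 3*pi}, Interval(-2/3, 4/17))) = {-2/3, 5/41}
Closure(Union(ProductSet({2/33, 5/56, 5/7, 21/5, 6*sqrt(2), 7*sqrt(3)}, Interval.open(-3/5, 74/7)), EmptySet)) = ProductSet({2/33, 5/56, 5/7, 21/5, 6*sqrt(2), 7*sqrt(3)}, Interval(-3/5, 74/7))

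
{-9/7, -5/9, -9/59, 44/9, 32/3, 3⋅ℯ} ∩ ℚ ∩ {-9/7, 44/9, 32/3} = {-9/7, 44/9, 32/3}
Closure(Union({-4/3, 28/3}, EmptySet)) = {-4/3, 28/3}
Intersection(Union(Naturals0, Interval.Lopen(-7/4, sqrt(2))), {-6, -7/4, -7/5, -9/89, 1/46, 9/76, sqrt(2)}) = {-7/5, -9/89, 1/46, 9/76, sqrt(2)}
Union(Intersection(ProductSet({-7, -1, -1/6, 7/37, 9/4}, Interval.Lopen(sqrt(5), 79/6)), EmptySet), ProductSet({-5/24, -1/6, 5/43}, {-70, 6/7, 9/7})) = ProductSet({-5/24, -1/6, 5/43}, {-70, 6/7, 9/7})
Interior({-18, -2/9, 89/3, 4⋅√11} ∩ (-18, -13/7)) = ∅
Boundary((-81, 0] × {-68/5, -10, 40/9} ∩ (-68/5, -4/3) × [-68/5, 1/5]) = [-68/5, -4/3] × {-68/5, -10}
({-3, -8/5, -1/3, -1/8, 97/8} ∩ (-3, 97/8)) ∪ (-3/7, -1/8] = {-8/5} ∪ (-3/7, -1/8]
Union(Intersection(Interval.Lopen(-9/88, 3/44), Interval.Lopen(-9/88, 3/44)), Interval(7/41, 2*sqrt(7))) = Union(Interval.Lopen(-9/88, 3/44), Interval(7/41, 2*sqrt(7)))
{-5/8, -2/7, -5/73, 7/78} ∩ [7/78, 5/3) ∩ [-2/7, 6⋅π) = {7/78}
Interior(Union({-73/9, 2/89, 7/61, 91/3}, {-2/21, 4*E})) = EmptySet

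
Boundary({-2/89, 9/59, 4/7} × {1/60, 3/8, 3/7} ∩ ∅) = ∅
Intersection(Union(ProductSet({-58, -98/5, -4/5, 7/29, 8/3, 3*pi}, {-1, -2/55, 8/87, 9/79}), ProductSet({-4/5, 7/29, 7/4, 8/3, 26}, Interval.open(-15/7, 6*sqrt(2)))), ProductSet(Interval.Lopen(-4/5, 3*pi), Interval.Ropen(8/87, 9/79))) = Union(ProductSet({7/29, 7/4, 8/3}, Interval.Ropen(8/87, 9/79)), ProductSet({7/29, 8/3, 3*pi}, {8/87}))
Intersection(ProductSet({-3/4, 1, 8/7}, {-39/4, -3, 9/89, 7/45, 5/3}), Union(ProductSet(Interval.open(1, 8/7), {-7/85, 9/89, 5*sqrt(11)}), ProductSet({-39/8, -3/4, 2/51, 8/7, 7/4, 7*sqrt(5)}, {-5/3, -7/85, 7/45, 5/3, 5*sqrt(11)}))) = ProductSet({-3/4, 8/7}, {7/45, 5/3})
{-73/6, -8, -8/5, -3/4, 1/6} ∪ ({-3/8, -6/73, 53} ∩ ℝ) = {-73/6, -8, -8/5, -3/4, -3/8, -6/73, 1/6, 53}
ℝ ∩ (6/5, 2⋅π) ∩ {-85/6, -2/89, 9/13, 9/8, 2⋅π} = ∅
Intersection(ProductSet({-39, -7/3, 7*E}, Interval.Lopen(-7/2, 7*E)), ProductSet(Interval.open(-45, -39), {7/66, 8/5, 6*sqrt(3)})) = EmptySet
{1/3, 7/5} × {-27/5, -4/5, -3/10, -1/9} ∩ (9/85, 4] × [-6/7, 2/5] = {1/3, 7/5} × {-4/5, -3/10, -1/9}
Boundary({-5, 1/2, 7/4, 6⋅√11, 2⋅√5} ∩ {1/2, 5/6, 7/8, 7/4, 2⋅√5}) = {1/2, 7/4, 2⋅√5}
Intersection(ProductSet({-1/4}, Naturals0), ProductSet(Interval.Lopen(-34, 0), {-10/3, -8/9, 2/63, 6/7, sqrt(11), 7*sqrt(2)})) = EmptySet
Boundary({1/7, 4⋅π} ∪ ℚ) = ℝ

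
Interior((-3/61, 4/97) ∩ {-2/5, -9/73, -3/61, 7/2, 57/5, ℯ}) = ∅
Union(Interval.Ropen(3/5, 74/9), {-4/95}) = Union({-4/95}, Interval.Ropen(3/5, 74/9))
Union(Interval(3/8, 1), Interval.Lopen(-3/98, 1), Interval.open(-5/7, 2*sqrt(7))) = Interval.open(-5/7, 2*sqrt(7))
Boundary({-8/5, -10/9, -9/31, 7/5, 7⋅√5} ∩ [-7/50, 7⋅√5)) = {7/5}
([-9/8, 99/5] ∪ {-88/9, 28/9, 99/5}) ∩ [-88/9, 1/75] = {-88/9} ∪ [-9/8, 1/75]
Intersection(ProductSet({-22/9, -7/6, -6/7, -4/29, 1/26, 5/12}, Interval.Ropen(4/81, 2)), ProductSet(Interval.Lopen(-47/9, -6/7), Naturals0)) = ProductSet({-22/9, -7/6, -6/7}, Range(1, 2, 1))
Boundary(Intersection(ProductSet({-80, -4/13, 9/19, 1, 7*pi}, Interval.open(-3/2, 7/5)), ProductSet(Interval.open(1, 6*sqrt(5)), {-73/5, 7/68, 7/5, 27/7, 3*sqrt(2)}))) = EmptySet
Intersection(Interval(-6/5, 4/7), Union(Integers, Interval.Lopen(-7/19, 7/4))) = Union(Interval.Lopen(-7/19, 4/7), Range(-1, 1, 1))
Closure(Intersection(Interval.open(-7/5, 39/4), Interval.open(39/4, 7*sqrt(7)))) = EmptySet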